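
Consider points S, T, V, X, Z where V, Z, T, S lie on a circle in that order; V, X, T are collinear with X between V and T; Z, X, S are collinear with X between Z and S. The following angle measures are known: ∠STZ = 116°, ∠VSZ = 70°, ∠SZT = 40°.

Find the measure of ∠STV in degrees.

∠STV = 46°

1. ∠SVZ = 64°  [cyclic VZTS, opposite ∠V+∠T]
2. ∠SZV = 46°  [△VZS]
3. ∠STV = 46°  [same arc VS]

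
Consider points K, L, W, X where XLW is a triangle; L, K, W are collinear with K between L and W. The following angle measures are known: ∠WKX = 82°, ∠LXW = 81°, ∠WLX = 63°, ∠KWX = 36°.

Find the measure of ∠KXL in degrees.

1. ∠LKX = 98°  [linear pair at K on LW]
2. ∠KLX = 63°  [K on ray LW]
3. ∠KXL = 19°  [△XLK]

∠KXL = 19°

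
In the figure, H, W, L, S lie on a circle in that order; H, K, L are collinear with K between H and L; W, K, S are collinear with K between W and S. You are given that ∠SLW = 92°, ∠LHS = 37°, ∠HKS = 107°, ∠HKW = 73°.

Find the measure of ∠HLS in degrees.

1. ∠LWS = 37°  [same arc LS]
2. ∠LKS = 73°  [linear pair at K on HL]
3. ∠LSW = 51°  [△WLS]
4. ∠HLS = 56°  [△LKS]

∠HLS = 56°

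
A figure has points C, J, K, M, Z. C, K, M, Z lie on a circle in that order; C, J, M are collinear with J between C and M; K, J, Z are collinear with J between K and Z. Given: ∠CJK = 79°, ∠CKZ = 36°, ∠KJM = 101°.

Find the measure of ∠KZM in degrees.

∠KZM = 65°

1. ∠MJZ = 79°  [vertical angles at J]
2. ∠CMZ = 36°  [same arc CZ]
3. ∠KZM = 65°  [△MJZ]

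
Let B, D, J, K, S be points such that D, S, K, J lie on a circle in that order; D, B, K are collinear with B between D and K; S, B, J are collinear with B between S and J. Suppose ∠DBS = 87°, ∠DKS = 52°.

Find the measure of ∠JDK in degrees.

∠JDK = 35°

1. ∠JBK = 87°  [vertical angles at B]
2. ∠DJS = 52°  [same arc DS]
3. ∠DBJ = 93°  [linear pair at B on DK]
4. ∠JDK = 35°  [△DBJ]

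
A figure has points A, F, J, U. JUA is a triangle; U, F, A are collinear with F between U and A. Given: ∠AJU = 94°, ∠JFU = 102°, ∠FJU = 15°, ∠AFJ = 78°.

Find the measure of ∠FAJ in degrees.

∠FAJ = 23°

1. ∠FUJ = 63°  [△JUF]
2. ∠AUJ = 63°  [F on ray UA]
3. ∠JAU = 23°  [△JUA]
4. ∠FAJ = 23°  [F on ray AU]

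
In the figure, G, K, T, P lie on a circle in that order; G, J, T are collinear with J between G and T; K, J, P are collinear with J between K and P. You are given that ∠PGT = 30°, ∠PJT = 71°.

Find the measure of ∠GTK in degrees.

1. ∠PKT = 30°  [same arc TP]
2. ∠GJK = 71°  [vertical angles at J]
3. ∠KJT = 109°  [linear pair at J on GT]
4. ∠GTK = 41°  [△KJT]

∠GTK = 41°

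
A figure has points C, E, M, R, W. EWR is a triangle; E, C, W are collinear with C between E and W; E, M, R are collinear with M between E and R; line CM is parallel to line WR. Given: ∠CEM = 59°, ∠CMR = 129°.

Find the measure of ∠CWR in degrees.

1. ∠CME = 51°  [linear pair at M on ER]
2. ∠ECM = 70°  [△ECM]
3. ∠MCW = 110°  [linear pair at C on EW]
4. ∠CWR = 70°  [CM∥WR, co-interior at W–C]

∠CWR = 70°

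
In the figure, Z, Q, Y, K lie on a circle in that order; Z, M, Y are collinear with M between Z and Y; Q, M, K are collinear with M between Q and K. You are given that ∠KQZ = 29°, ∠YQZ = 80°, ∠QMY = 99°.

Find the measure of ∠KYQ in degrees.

∠KYQ = 59°

1. ∠KYZ = 29°  [same arc ZK]
2. ∠YKZ = 100°  [cyclic ZQYK, opposite ∠Q+∠K]
3. ∠KMZ = 99°  [vertical angles at M]
4. ∠KZY = 51°  [△ZYK]
5. ∠KMY = 81°  [linear pair at M on ZY]
6. ∠KQY = 51°  [same arc YK]
7. ∠QKY = 70°  [△YMK]
8. ∠KYQ = 59°  [△QYK]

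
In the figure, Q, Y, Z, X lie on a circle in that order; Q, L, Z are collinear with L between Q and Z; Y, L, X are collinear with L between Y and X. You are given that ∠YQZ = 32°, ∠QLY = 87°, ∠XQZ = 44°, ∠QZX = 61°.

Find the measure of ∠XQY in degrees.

1. ∠YXZ = 32°  [same arc YZ]
2. ∠XYZ = 44°  [same arc ZX]
3. ∠XZY = 104°  [△YZX]
4. ∠XQY = 76°  [cyclic QYZX, opposite ∠Q+∠Z]

∠XQY = 76°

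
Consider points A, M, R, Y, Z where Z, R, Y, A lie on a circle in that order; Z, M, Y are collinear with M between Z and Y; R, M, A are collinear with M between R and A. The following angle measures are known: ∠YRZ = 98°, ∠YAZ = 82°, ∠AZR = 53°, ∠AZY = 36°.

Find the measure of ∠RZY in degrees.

1. ∠AYR = 127°  [cyclic ZRYA, opposite ∠Z+∠Y]
2. ∠ARY = 36°  [same arc YA]
3. ∠RAY = 17°  [△RYA]
4. ∠RZY = 17°  [same arc RY]

∠RZY = 17°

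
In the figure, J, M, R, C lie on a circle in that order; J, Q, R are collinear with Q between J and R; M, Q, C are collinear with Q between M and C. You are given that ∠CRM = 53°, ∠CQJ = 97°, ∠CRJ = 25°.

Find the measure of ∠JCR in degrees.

1. ∠CJM = 127°  [cyclic JMRC, opposite ∠J+∠R]
2. ∠CMJ = 25°  [same arc JC]
3. ∠JCM = 28°  [△JMC]
4. ∠CJR = 55°  [△JQC]
5. ∠JCR = 100°  [△JRC]

∠JCR = 100°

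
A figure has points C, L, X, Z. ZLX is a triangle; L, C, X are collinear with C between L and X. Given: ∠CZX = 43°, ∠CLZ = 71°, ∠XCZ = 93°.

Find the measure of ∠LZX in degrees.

∠LZX = 65°

1. ∠CXZ = 44°  [△ZCX]
2. ∠XLZ = 71°  [C on ray LX]
3. ∠LXZ = 44°  [C on ray XL]
4. ∠LZX = 65°  [△ZLX]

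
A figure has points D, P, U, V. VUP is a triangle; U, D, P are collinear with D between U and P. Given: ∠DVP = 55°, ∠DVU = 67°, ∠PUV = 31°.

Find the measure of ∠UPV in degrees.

1. ∠DUV = 31°  [D on ray UP]
2. ∠UDV = 82°  [△VUD]
3. ∠PDV = 98°  [linear pair at D on UP]
4. ∠DPV = 27°  [△VDP]
5. ∠UPV = 27°  [D on ray PU]

∠UPV = 27°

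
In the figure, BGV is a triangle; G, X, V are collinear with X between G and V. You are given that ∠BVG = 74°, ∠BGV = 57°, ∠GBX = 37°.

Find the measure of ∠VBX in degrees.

1. ∠BVX = 74°  [X on ray VG]
2. ∠BGX = 57°  [X on ray GV]
3. ∠BXG = 86°  [△BGX]
4. ∠BXV = 94°  [linear pair at X on GV]
5. ∠VBX = 12°  [△BXV]

∠VBX = 12°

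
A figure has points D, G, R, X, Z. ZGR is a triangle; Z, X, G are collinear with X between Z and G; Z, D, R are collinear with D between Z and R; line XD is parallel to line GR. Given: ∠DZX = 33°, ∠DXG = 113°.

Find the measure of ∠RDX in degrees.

1. ∠DXZ = 67°  [linear pair at X on ZG]
2. ∠XDZ = 80°  [△ZXD]
3. ∠RDX = 100°  [linear pair at D on ZR]

∠RDX = 100°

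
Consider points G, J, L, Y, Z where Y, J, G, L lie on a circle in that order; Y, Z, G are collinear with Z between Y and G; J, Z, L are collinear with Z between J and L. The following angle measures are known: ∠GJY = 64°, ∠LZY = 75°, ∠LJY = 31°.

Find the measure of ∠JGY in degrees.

1. ∠GLY = 116°  [cyclic YJGL, opposite ∠J+∠L]
2. ∠GZJ = 75°  [vertical angles at Z]
3. ∠LGY = 31°  [same arc YL]
4. ∠GYL = 33°  [△YGL]
5. ∠GJL = 33°  [same arc GL]
6. ∠JGY = 72°  [△JZG]

∠JGY = 72°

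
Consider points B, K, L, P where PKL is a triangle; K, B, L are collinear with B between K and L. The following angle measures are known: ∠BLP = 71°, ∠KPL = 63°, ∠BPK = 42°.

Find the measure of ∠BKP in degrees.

∠BKP = 46°

1. ∠KLP = 71°  [B on ray LK]
2. ∠LKP = 46°  [△PKL]
3. ∠BKP = 46°  [B on ray KL]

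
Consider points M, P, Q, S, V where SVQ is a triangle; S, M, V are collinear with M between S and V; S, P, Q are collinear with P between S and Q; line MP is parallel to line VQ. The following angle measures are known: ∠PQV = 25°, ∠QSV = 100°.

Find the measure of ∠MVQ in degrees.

∠MVQ = 55°

1. ∠SQV = 25°  [P on ray QS]
2. ∠QVS = 55°  [△SVQ]
3. ∠MVQ = 55°  [M on ray VS]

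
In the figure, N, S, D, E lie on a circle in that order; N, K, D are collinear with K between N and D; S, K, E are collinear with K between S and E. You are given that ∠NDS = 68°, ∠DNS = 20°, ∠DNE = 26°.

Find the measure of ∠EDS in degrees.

∠EDS = 134°

1. ∠DES = 20°  [same arc SD]
2. ∠DSE = 26°  [same arc DE]
3. ∠EDS = 134°  [△SDE]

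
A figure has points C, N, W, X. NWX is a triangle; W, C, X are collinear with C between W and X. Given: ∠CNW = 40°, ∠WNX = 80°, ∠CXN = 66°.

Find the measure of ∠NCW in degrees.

1. ∠NXW = 66°  [C on ray XW]
2. ∠NWX = 34°  [△NWX]
3. ∠CWN = 34°  [C on ray WX]
4. ∠NCW = 106°  [△NWC]

∠NCW = 106°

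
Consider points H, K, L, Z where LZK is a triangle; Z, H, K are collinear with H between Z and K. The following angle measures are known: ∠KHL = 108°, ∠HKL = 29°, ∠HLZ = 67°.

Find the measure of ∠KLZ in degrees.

∠KLZ = 110°

1. ∠LHZ = 72°  [linear pair at H on ZK]
2. ∠LKZ = 29°  [H on ray KZ]
3. ∠HZL = 41°  [△LZH]
4. ∠KZL = 41°  [H on ray ZK]
5. ∠KLZ = 110°  [△LZK]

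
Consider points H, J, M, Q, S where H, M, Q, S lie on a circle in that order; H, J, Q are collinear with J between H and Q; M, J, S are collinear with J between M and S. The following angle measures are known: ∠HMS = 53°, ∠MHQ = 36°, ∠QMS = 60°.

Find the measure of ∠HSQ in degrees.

1. ∠HQS = 53°  [same arc HS]
2. ∠QHS = 60°  [same arc QS]
3. ∠HSQ = 67°  [△HQS]

∠HSQ = 67°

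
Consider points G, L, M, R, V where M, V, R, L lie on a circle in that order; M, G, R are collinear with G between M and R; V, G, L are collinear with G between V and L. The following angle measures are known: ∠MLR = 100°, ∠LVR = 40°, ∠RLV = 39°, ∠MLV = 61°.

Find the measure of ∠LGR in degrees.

1. ∠LMR = 40°  [same arc RL]
2. ∠LGM = 79°  [△MGL]
3. ∠LGR = 101°  [linear pair at G on MR]

∠LGR = 101°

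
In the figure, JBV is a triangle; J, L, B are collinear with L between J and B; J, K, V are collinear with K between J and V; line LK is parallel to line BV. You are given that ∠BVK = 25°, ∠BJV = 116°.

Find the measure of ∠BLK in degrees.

∠BLK = 141°

1. ∠BVJ = 25°  [K on ray VJ]
2. ∠JBV = 39°  [△JBV]
3. ∠JLK = 39°  [LK∥BV, corresponding at L]
4. ∠BLK = 141°  [linear pair at L on JB]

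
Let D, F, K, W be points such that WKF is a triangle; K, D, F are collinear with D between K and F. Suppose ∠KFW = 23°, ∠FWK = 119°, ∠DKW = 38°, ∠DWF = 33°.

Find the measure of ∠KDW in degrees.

∠KDW = 56°

1. ∠DFW = 23°  [D on ray FK]
2. ∠FDW = 124°  [△WDF]
3. ∠KDW = 56°  [linear pair at D on KF]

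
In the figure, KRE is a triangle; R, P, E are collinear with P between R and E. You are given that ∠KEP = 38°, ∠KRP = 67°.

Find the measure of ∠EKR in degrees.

∠EKR = 75°

1. ∠KER = 38°  [P on ray ER]
2. ∠ERK = 67°  [P on ray RE]
3. ∠EKR = 75°  [△KRE]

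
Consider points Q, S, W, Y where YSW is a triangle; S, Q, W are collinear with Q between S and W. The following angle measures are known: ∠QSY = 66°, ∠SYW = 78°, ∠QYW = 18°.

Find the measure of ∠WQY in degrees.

1. ∠WSY = 66°  [Q on ray SW]
2. ∠SWY = 36°  [△YSW]
3. ∠QWY = 36°  [Q on ray WS]
4. ∠WQY = 126°  [△YQW]

∠WQY = 126°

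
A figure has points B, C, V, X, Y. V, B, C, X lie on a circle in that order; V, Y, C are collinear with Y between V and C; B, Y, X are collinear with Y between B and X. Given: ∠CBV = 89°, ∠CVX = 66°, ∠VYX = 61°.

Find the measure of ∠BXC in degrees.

1. ∠CXV = 91°  [cyclic VBCX, opposite ∠B+∠X]
2. ∠VCX = 23°  [△VCX]
3. ∠CYX = 119°  [linear pair at Y on VC]
4. ∠BXC = 38°  [△CYX]

∠BXC = 38°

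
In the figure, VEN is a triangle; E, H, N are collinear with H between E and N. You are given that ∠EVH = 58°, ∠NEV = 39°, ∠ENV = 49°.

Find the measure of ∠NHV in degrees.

∠NHV = 97°

1. ∠HEV = 39°  [H on ray EN]
2. ∠EHV = 83°  [△VEH]
3. ∠NHV = 97°  [linear pair at H on EN]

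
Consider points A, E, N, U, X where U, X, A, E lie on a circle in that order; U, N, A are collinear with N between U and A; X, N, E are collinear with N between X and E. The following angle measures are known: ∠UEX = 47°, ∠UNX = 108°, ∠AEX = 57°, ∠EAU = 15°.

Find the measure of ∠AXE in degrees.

∠AXE = 61°

1. ∠UAX = 47°  [same arc UX]
2. ∠ANX = 72°  [linear pair at N on UA]
3. ∠AXE = 61°  [△XNA]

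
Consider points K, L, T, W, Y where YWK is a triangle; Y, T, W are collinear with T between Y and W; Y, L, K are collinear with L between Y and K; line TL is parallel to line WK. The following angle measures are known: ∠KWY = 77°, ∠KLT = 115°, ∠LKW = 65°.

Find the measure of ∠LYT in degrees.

1. ∠LTY = 77°  [TL∥WK, corresponding at T]
2. ∠TLY = 65°  [linear pair at L on YK]
3. ∠LYT = 38°  [△YTL]

∠LYT = 38°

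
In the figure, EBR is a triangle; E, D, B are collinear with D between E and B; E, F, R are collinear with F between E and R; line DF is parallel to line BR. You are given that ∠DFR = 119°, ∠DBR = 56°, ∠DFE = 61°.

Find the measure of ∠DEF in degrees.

∠DEF = 63°

1. ∠EBR = 56°  [D on ray BE]
2. ∠BRE = 61°  [DF∥BR, corresponding at F]
3. ∠BER = 63°  [△EBR]
4. ∠DEF = 63°  [D on EB, F on ER]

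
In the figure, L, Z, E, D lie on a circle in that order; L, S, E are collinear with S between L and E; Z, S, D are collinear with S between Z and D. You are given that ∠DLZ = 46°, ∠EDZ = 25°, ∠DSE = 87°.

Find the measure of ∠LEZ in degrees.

∠LEZ = 66°

1. ∠DEZ = 134°  [cyclic LZED, opposite ∠L+∠E]
2. ∠DZE = 21°  [△ZED]
3. ∠LSZ = 87°  [vertical angles at S]
4. ∠ESZ = 93°  [linear pair at S on LE]
5. ∠LEZ = 66°  [△ZSE]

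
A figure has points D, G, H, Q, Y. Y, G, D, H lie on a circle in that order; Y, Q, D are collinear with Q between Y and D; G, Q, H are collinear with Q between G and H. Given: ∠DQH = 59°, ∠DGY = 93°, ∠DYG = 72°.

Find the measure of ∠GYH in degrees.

1. ∠GQY = 59°  [vertical angles at Q]
2. ∠GDY = 15°  [△YGD]
3. ∠HGY = 49°  [△YQG]
4. ∠GHY = 15°  [same arc YG]
5. ∠GYH = 116°  [△YGH]

∠GYH = 116°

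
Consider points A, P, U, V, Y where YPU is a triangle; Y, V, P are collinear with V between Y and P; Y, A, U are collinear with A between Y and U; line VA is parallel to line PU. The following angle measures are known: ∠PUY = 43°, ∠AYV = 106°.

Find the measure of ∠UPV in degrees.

1. ∠VAY = 43°  [VA∥PU, corresponding at A]
2. ∠AVY = 31°  [△YVA]
3. ∠AVP = 149°  [linear pair at V on YP]
4. ∠UPV = 31°  [VA∥PU, co-interior at P–V]

∠UPV = 31°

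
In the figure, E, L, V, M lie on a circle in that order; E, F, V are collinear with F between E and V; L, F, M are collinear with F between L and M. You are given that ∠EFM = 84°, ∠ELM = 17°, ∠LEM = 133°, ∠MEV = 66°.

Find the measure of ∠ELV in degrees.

∠ELV = 83°

1. ∠EVM = 17°  [same arc EM]
2. ∠EMV = 97°  [△EVM]
3. ∠ELV = 83°  [cyclic ELVM, opposite ∠L+∠M]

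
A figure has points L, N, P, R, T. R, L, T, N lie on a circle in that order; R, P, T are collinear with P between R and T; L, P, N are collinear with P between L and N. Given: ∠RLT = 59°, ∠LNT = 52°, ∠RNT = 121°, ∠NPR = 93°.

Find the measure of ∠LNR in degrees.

∠LNR = 69°

1. ∠LRT = 52°  [same arc LT]
2. ∠LTR = 69°  [△RLT]
3. ∠LNR = 69°  [same arc RL]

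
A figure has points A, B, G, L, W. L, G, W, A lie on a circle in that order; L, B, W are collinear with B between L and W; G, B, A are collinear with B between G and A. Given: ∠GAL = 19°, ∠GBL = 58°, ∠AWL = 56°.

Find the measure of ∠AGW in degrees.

∠AGW = 39°

1. ∠GWL = 19°  [same arc LG]
2. ∠GBW = 122°  [linear pair at B on LW]
3. ∠AGW = 39°  [△GBW]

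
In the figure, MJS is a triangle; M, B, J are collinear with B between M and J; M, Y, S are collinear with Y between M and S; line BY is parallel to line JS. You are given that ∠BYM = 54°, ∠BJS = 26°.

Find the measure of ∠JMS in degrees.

1. ∠JSM = 54°  [BY∥JS, corresponding at Y]
2. ∠MJS = 26°  [B on ray JM]
3. ∠JMS = 100°  [△MJS]

∠JMS = 100°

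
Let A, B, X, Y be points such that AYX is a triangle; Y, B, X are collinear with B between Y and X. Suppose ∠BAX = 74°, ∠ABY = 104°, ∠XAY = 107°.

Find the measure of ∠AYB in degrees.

∠AYB = 43°

1. ∠ABX = 76°  [linear pair at B on YX]
2. ∠AXB = 30°  [△ABX]
3. ∠AXY = 30°  [B on ray XY]
4. ∠AYX = 43°  [△AYX]
5. ∠AYB = 43°  [B on ray YX]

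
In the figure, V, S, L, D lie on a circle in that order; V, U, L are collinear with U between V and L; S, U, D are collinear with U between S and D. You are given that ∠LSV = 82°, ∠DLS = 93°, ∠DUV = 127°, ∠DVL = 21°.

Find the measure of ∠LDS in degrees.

1. ∠LDV = 98°  [cyclic VSLD, opposite ∠S+∠D]
2. ∠DUL = 53°  [linear pair at U on VL]
3. ∠DLV = 61°  [△VLD]
4. ∠LDS = 66°  [△LUD]

∠LDS = 66°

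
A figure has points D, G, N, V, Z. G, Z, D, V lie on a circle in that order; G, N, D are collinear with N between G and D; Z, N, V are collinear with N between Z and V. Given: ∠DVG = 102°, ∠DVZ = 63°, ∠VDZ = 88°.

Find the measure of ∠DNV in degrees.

1. ∠DZV = 29°  [△ZDV]
2. ∠DGV = 29°  [same arc DV]
3. ∠GDV = 49°  [△GDV]
4. ∠DNV = 68°  [△DNV]

∠DNV = 68°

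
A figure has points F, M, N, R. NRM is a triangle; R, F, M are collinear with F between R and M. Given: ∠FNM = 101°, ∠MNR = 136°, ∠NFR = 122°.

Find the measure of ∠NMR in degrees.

∠NMR = 21°

1. ∠MFN = 58°  [linear pair at F on RM]
2. ∠FMN = 21°  [△NFM]
3. ∠NMR = 21°  [F on ray MR]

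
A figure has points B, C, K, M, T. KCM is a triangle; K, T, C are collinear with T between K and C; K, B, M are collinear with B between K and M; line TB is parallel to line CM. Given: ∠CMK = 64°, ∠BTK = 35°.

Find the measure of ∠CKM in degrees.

1. ∠KBT = 64°  [TB∥CM, corresponding at B]
2. ∠BKT = 81°  [△KTB]
3. ∠CKM = 81°  [T on KC, B on KM]

∠CKM = 81°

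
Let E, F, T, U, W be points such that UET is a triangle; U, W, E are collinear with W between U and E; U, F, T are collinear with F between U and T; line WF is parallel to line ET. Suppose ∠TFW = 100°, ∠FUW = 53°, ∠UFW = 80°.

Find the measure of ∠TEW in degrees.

1. ∠FWU = 47°  [△UWF]
2. ∠EWF = 133°  [linear pair at W on UE]
3. ∠TEW = 47°  [WF∥ET, co-interior at E–W]

∠TEW = 47°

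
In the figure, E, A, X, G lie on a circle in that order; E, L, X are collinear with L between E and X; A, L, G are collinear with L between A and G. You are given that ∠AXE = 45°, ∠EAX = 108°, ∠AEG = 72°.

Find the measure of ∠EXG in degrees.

∠EXG = 63°

1. ∠AGE = 45°  [same arc EA]
2. ∠EAG = 63°  [△EAG]
3. ∠EXG = 63°  [same arc EG]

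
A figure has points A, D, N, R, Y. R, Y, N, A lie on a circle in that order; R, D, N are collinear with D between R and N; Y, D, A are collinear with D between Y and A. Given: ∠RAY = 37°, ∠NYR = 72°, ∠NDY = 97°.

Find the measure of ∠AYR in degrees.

∠AYR = 26°

1. ∠RNY = 37°  [same arc RY]
2. ∠NRY = 71°  [△RYN]
3. ∠RDY = 83°  [linear pair at D on RN]
4. ∠AYR = 26°  [△RDY]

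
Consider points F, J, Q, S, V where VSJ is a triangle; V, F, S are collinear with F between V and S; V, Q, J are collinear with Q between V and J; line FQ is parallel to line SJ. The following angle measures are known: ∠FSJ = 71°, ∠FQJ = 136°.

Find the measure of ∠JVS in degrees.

∠JVS = 65°

1. ∠JSV = 71°  [F on ray SV]
2. ∠FQV = 44°  [linear pair at Q on VJ]
3. ∠QFV = 71°  [FQ∥SJ, corresponding at F]
4. ∠FVQ = 65°  [△VFQ]
5. ∠JVS = 65°  [F on VS, Q on VJ]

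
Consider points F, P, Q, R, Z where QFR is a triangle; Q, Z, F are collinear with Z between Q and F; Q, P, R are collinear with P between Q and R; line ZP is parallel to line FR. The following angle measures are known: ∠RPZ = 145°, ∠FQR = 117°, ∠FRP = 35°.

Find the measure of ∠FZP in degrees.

1. ∠QPZ = 35°  [linear pair at P on QR]
2. ∠PQZ = 117°  [Z on QF, P on QR]
3. ∠PZQ = 28°  [△QZP]
4. ∠FZP = 152°  [linear pair at Z on QF]

∠FZP = 152°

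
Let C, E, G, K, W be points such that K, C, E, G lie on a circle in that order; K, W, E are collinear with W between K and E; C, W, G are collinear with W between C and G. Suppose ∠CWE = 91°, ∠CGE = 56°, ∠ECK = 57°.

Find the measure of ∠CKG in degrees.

1. ∠CWK = 89°  [linear pair at W on KE]
2. ∠CKE = 56°  [same arc CE]
3. ∠CEK = 67°  [△KCE]
4. ∠GCK = 35°  [△KWC]
5. ∠CGK = 67°  [same arc KC]
6. ∠CKG = 78°  [△KCG]

∠CKG = 78°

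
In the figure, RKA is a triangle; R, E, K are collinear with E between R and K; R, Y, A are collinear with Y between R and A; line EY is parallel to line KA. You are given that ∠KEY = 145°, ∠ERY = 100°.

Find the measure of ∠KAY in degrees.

1. ∠REY = 35°  [linear pair at E on RK]
2. ∠EYR = 45°  [△REY]
3. ∠AYE = 135°  [linear pair at Y on RA]
4. ∠KAY = 45°  [EY∥KA, co-interior at A–Y]

∠KAY = 45°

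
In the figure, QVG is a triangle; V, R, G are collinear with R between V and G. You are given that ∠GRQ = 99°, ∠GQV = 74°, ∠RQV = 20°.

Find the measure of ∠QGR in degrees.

∠QGR = 27°

1. ∠QRV = 81°  [linear pair at R on VG]
2. ∠QVR = 79°  [△QVR]
3. ∠GVQ = 79°  [R on ray VG]
4. ∠QGV = 27°  [△QVG]
5. ∠QGR = 27°  [R on ray GV]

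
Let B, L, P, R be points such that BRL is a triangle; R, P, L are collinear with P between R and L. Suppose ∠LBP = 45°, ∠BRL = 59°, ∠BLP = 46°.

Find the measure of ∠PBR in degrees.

∠PBR = 30°

1. ∠BPL = 89°  [△BPL]
2. ∠BRP = 59°  [P on ray RL]
3. ∠BPR = 91°  [linear pair at P on RL]
4. ∠PBR = 30°  [△BRP]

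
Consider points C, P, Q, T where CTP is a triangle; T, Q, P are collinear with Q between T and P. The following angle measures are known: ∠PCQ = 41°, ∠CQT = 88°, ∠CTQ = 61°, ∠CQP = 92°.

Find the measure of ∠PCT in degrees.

∠PCT = 72°

1. ∠CPQ = 47°  [△CQP]
2. ∠CTP = 61°  [Q on ray TP]
3. ∠CPT = 47°  [Q on ray PT]
4. ∠PCT = 72°  [△CTP]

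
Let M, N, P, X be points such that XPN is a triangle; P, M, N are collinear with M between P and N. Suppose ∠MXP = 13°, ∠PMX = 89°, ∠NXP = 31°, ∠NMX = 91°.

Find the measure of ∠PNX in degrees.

1. ∠MPX = 78°  [△XPM]
2. ∠NPX = 78°  [M on ray PN]
3. ∠PNX = 71°  [△XPN]

∠PNX = 71°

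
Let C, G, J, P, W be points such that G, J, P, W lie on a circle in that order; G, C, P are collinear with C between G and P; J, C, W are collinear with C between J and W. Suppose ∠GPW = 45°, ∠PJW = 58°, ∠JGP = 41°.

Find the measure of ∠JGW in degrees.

1. ∠JWP = 41°  [same arc JP]
2. ∠JPW = 81°  [△JPW]
3. ∠JGW = 99°  [cyclic GJPW, opposite ∠G+∠P]

∠JGW = 99°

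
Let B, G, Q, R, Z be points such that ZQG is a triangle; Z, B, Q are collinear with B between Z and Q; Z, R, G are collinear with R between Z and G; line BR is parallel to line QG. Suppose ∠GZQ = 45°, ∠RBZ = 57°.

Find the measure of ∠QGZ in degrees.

1. ∠BZR = 45°  [B on ZQ, R on ZG]
2. ∠BRZ = 78°  [△ZBR]
3. ∠QGZ = 78°  [BR∥QG, corresponding at R]

∠QGZ = 78°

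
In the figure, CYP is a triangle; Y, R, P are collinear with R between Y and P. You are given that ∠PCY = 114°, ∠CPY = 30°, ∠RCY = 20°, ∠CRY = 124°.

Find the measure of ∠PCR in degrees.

∠PCR = 94°

1. ∠CPR = 30°  [R on ray PY]
2. ∠CRP = 56°  [linear pair at R on YP]
3. ∠PCR = 94°  [△CRP]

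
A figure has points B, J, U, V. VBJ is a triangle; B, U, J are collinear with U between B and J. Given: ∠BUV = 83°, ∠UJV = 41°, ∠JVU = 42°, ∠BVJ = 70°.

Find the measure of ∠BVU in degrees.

∠BVU = 28°

1. ∠BJV = 41°  [U on ray JB]
2. ∠JBV = 69°  [△VBJ]
3. ∠UBV = 69°  [U on ray BJ]
4. ∠BVU = 28°  [△VBU]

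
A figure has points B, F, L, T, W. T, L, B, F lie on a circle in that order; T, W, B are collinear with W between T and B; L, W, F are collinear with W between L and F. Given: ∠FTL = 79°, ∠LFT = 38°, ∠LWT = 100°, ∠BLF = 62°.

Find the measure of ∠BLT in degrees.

∠BLT = 125°

1. ∠FLT = 63°  [△TLF]
2. ∠LBT = 38°  [same arc TL]
3. ∠BTL = 17°  [△TWL]
4. ∠BLT = 125°  [△TLB]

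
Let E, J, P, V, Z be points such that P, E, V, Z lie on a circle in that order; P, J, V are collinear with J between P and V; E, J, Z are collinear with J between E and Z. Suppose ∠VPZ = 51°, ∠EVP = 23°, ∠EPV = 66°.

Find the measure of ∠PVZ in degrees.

∠PVZ = 40°

1. ∠PEV = 91°  [△PEV]
2. ∠PZV = 89°  [cyclic PEVZ, opposite ∠E+∠Z]
3. ∠PVZ = 40°  [△PVZ]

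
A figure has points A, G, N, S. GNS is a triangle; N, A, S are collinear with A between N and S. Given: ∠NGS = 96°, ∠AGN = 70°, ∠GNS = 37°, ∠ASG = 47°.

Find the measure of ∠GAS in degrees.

∠GAS = 107°

1. ∠ANG = 37°  [A on ray NS]
2. ∠GAN = 73°  [△GNA]
3. ∠GAS = 107°  [linear pair at A on NS]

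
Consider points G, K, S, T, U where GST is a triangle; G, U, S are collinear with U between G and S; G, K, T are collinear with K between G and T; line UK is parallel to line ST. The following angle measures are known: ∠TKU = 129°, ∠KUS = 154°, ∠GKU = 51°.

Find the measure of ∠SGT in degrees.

1. ∠GUK = 26°  [linear pair at U on GS]
2. ∠KGU = 103°  [△GUK]
3. ∠SGT = 103°  [U on GS, K on GT]

∠SGT = 103°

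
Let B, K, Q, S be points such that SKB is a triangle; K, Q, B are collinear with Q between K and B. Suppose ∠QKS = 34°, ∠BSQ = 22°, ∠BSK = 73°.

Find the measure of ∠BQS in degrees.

∠BQS = 85°

1. ∠BKS = 34°  [Q on ray KB]
2. ∠KBS = 73°  [△SKB]
3. ∠QBS = 73°  [Q on ray BK]
4. ∠BQS = 85°  [△SQB]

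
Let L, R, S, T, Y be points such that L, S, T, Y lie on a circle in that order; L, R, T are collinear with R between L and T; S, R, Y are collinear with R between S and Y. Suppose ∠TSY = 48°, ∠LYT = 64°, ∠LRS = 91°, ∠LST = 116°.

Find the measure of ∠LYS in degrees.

1. ∠TLY = 48°  [same arc TY]
2. ∠TRY = 91°  [vertical angles at R]
3. ∠LRY = 89°  [linear pair at R on LT]
4. ∠LYS = 43°  [△LRY]

∠LYS = 43°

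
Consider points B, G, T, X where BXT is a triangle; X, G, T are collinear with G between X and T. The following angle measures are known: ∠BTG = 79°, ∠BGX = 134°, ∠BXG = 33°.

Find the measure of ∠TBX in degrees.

1. ∠BTX = 79°  [G on ray TX]
2. ∠BXT = 33°  [G on ray XT]
3. ∠TBX = 68°  [△BXT]

∠TBX = 68°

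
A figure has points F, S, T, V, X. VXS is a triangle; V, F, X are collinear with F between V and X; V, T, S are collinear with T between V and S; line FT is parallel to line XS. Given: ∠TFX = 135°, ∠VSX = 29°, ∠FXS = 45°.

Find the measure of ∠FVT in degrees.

1. ∠TFV = 45°  [linear pair at F on VX]
2. ∠FTV = 29°  [FT∥XS, corresponding at T]
3. ∠FVT = 106°  [△VFT]

∠FVT = 106°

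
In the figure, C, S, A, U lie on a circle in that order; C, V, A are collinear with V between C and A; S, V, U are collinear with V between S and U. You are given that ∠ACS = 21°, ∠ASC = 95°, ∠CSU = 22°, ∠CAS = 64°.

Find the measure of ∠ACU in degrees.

∠ACU = 73°

1. ∠AUC = 85°  [cyclic CSAU, opposite ∠S+∠U]
2. ∠CAU = 22°  [same arc CU]
3. ∠ACU = 73°  [△CAU]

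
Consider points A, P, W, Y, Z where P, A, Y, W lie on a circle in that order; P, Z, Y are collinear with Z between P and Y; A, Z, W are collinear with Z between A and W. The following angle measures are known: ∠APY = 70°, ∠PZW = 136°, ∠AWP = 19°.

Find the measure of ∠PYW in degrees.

1. ∠AWY = 70°  [same arc AY]
2. ∠WZY = 44°  [linear pair at Z on PY]
3. ∠PYW = 66°  [△YZW]

∠PYW = 66°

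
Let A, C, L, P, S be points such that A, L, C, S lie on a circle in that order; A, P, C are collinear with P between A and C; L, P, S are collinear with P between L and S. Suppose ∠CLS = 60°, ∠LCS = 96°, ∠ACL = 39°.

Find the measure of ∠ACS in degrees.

1. ∠LAS = 84°  [cyclic ALCS, opposite ∠A+∠C]
2. ∠ASL = 39°  [same arc AL]
3. ∠ALS = 57°  [△ALS]
4. ∠ACS = 57°  [same arc AS]

∠ACS = 57°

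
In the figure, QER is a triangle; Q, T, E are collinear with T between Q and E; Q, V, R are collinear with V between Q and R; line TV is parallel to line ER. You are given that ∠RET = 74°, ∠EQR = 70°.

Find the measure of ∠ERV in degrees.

1. ∠QER = 74°  [T on ray EQ]
2. ∠ERQ = 36°  [△QER]
3. ∠ERV = 36°  [V on ray RQ]

∠ERV = 36°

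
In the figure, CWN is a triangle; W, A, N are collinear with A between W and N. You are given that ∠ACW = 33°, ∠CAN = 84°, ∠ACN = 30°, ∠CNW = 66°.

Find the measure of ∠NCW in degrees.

∠NCW = 63°

1. ∠CAW = 96°  [linear pair at A on WN]
2. ∠AWC = 51°  [△CWA]
3. ∠CWN = 51°  [A on ray WN]
4. ∠NCW = 63°  [△CWN]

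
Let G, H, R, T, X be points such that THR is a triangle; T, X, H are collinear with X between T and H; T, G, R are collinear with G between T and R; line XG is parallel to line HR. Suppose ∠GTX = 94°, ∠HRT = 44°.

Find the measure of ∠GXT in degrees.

∠GXT = 42°

1. ∠HTR = 94°  [X on TH, G on TR]
2. ∠RHT = 42°  [△THR]
3. ∠GXT = 42°  [XG∥HR, corresponding at X]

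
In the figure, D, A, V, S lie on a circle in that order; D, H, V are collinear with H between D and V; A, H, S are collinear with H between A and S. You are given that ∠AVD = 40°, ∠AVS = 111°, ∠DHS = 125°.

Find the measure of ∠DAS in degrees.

∠DAS = 71°

1. ∠ASD = 40°  [same arc DA]
2. ∠ADS = 69°  [cyclic DAVS, opposite ∠D+∠V]
3. ∠DAS = 71°  [△DAS]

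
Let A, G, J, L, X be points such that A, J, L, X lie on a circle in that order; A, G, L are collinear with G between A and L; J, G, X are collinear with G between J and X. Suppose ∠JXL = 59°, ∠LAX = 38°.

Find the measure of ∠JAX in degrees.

1. ∠LJX = 38°  [same arc LX]
2. ∠JLX = 83°  [△JLX]
3. ∠JAX = 97°  [cyclic AJLX, opposite ∠A+∠L]

∠JAX = 97°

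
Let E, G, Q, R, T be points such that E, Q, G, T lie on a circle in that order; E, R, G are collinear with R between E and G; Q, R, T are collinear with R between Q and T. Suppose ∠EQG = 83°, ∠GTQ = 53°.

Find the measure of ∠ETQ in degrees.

1. ∠GEQ = 53°  [same arc QG]
2. ∠EGQ = 44°  [△EQG]
3. ∠ETQ = 44°  [same arc EQ]

∠ETQ = 44°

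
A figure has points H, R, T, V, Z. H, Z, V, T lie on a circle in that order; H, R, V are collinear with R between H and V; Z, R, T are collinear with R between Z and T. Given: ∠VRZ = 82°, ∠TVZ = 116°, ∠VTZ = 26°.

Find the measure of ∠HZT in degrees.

∠HZT = 56°

1. ∠HRZ = 98°  [linear pair at R on HV]
2. ∠VHZ = 26°  [same arc ZV]
3. ∠HZT = 56°  [△HRZ]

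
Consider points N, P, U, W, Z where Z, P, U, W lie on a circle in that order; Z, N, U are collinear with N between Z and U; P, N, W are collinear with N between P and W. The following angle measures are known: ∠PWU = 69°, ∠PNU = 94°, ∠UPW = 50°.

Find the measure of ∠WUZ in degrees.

1. ∠PZU = 69°  [same arc PU]
2. ∠PNZ = 86°  [linear pair at N on ZU]
3. ∠WPZ = 25°  [△ZNP]
4. ∠WUZ = 25°  [same arc ZW]

∠WUZ = 25°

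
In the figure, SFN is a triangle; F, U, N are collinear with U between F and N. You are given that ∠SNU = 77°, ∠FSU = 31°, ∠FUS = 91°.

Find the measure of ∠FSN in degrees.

1. ∠FNS = 77°  [U on ray NF]
2. ∠SFU = 58°  [△SFU]
3. ∠NFS = 58°  [U on ray FN]
4. ∠FSN = 45°  [△SFN]

∠FSN = 45°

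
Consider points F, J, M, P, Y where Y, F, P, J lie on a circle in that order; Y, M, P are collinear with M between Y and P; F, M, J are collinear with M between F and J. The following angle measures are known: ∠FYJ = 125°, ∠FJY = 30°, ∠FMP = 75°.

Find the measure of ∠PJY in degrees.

1. ∠JFY = 25°  [△YFJ]
2. ∠JMY = 75°  [vertical angles at M]
3. ∠JPY = 25°  [same arc YJ]
4. ∠JYP = 75°  [△YMJ]
5. ∠PJY = 80°  [△YPJ]

∠PJY = 80°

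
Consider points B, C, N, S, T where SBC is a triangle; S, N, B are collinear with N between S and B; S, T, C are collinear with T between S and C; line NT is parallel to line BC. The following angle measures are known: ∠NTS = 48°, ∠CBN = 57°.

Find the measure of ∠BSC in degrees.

∠BSC = 75°

1. ∠BCS = 48°  [NT∥BC, corresponding at T]
2. ∠CBS = 57°  [N on ray BS]
3. ∠BSC = 75°  [△SBC]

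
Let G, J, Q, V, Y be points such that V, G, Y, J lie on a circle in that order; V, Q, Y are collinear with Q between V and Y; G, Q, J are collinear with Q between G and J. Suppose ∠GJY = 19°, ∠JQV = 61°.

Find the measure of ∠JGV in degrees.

1. ∠GVY = 19°  [same arc GY]
2. ∠GQY = 61°  [vertical angles at Q]
3. ∠GQV = 119°  [linear pair at Q on VY]
4. ∠JGV = 42°  [△VQG]

∠JGV = 42°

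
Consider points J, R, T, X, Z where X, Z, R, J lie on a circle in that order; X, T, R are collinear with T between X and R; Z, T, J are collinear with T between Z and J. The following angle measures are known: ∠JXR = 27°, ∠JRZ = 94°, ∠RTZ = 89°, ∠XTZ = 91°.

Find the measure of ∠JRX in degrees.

∠JRX = 30°

1. ∠JZR = 27°  [same arc RJ]
2. ∠RJZ = 59°  [△ZRJ]
3. ∠JTR = 91°  [vertical angles at T]
4. ∠JRX = 30°  [△RTJ]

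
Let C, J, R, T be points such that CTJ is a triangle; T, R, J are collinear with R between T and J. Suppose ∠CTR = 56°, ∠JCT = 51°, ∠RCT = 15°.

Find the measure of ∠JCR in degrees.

1. ∠CRT = 109°  [△CTR]
2. ∠CTJ = 56°  [R on ray TJ]
3. ∠CJT = 73°  [△CTJ]
4. ∠CRJ = 71°  [linear pair at R on TJ]
5. ∠CJR = 73°  [R on ray JT]
6. ∠JCR = 36°  [△CRJ]

∠JCR = 36°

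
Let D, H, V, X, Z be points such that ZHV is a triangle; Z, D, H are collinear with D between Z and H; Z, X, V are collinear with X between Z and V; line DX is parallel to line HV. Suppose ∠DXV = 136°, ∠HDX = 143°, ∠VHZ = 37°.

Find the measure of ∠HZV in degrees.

1. ∠DXZ = 44°  [linear pair at X on ZV]
2. ∠XDZ = 37°  [linear pair at D on ZH]
3. ∠DZX = 99°  [△ZDX]
4. ∠HZV = 99°  [D on ZH, X on ZV]

∠HZV = 99°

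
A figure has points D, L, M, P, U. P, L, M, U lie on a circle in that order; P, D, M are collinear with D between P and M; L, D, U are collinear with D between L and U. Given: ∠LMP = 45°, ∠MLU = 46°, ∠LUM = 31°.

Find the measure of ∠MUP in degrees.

∠MUP = 76°

1. ∠LPM = 31°  [same arc LM]
2. ∠MLP = 104°  [△PLM]
3. ∠MUP = 76°  [cyclic PLMU, opposite ∠L+∠U]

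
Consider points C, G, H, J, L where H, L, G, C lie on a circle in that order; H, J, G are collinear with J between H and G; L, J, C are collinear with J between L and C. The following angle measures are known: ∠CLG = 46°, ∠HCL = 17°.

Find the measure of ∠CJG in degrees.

∠CJG = 63°

1. ∠CHG = 46°  [same arc GC]
2. ∠CJH = 117°  [△HJC]
3. ∠CJG = 63°  [linear pair at J on HG]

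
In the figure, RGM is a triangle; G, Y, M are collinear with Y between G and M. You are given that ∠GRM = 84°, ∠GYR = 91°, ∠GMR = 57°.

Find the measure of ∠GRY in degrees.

1. ∠MGR = 39°  [△RGM]
2. ∠RGY = 39°  [Y on ray GM]
3. ∠GRY = 50°  [△RGY]

∠GRY = 50°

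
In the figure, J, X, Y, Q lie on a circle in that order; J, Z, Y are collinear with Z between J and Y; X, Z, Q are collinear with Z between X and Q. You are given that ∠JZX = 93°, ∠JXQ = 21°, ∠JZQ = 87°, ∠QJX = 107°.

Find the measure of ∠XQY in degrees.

∠XQY = 66°

1. ∠QZY = 93°  [vertical angles at Z]
2. ∠JYQ = 21°  [same arc JQ]
3. ∠XQY = 66°  [△YZQ]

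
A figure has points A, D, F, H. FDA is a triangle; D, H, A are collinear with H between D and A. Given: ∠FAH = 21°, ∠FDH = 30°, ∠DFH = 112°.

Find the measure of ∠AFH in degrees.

1. ∠DHF = 38°  [△FDH]
2. ∠AHF = 142°  [linear pair at H on DA]
3. ∠AFH = 17°  [△FHA]

∠AFH = 17°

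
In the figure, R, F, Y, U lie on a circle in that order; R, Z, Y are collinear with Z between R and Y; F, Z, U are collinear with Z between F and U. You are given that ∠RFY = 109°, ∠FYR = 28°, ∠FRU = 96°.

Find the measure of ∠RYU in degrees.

∠RYU = 56°

1. ∠FUR = 28°  [same arc RF]
2. ∠RFU = 56°  [△RFU]
3. ∠RYU = 56°  [same arc RU]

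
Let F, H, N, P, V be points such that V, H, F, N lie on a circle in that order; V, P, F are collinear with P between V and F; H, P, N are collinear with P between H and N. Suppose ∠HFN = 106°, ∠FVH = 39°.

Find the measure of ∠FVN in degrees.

1. ∠FNH = 39°  [same arc HF]
2. ∠FHN = 35°  [△HFN]
3. ∠FVN = 35°  [same arc FN]

∠FVN = 35°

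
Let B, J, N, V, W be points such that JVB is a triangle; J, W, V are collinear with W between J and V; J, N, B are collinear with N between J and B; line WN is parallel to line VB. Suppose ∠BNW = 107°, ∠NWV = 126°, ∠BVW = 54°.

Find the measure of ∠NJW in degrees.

1. ∠JNW = 73°  [linear pair at N on JB]
2. ∠JWN = 54°  [linear pair at W on JV]
3. ∠NJW = 53°  [△JWN]

∠NJW = 53°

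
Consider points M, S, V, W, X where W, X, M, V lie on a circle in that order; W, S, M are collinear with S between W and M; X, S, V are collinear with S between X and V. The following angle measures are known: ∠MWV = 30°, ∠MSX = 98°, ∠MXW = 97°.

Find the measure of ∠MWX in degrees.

1. ∠MXV = 30°  [same arc MV]
2. ∠WMX = 52°  [△XSM]
3. ∠MWX = 31°  [△WXM]

∠MWX = 31°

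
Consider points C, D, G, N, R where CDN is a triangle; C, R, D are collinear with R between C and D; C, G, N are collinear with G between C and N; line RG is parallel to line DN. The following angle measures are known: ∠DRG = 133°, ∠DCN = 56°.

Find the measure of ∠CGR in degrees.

∠CGR = 77°

1. ∠CRG = 47°  [linear pair at R on CD]
2. ∠GCR = 56°  [R on CD, G on CN]
3. ∠CGR = 77°  [△CRG]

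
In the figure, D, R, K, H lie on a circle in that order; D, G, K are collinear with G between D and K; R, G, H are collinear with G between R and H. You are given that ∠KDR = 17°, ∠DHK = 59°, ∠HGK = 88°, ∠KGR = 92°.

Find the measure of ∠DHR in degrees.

∠DHR = 42°

1. ∠DRK = 121°  [cyclic DRKH, opposite ∠R+∠H]
2. ∠DKR = 42°  [△DRK]
3. ∠DHR = 42°  [same arc DR]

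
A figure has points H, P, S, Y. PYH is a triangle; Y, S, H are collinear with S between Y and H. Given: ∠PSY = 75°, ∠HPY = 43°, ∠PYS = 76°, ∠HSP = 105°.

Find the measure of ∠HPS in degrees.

1. ∠HYP = 76°  [S on ray YH]
2. ∠PHY = 61°  [△PYH]
3. ∠PHS = 61°  [S on ray HY]
4. ∠HPS = 14°  [△PSH]

∠HPS = 14°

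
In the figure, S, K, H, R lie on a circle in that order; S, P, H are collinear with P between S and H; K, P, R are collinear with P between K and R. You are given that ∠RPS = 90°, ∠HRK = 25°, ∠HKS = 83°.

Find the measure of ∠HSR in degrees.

1. ∠HPR = 90°  [linear pair at P on SH]
2. ∠RHS = 65°  [△HPR]
3. ∠HRS = 97°  [cyclic SKHR, opposite ∠K+∠R]
4. ∠HSR = 18°  [△SHR]

∠HSR = 18°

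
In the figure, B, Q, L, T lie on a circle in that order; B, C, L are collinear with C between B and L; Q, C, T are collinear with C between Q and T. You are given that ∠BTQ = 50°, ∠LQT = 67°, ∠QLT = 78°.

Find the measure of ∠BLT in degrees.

1. ∠QBT = 102°  [cyclic BQLT, opposite ∠B+∠L]
2. ∠BQT = 28°  [△BQT]
3. ∠BLT = 28°  [same arc BT]

∠BLT = 28°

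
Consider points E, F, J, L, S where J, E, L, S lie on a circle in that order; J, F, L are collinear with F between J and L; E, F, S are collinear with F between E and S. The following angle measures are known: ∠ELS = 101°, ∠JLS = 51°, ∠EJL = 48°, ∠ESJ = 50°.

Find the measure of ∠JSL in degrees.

1. ∠ELJ = 50°  [same arc JE]
2. ∠JEL = 82°  [△JEL]
3. ∠JSL = 98°  [cyclic JELS, opposite ∠E+∠S]

∠JSL = 98°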